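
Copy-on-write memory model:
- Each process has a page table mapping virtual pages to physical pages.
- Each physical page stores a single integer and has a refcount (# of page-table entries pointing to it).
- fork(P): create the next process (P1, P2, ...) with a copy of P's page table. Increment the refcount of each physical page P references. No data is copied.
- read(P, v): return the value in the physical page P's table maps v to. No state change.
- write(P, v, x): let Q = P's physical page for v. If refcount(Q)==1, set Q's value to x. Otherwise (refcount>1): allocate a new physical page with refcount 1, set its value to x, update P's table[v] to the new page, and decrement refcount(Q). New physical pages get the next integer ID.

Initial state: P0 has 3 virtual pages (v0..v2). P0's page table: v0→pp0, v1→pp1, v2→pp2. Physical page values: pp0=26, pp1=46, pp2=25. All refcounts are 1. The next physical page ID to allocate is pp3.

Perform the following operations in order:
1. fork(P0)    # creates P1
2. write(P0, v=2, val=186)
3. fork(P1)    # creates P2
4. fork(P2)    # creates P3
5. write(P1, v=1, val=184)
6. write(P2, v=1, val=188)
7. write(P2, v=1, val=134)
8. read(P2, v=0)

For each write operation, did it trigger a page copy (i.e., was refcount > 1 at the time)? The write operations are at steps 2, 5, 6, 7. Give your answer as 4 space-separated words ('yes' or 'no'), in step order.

Op 1: fork(P0) -> P1. 3 ppages; refcounts: pp0:2 pp1:2 pp2:2
Op 2: write(P0, v2, 186). refcount(pp2)=2>1 -> COPY to pp3. 4 ppages; refcounts: pp0:2 pp1:2 pp2:1 pp3:1
Op 3: fork(P1) -> P2. 4 ppages; refcounts: pp0:3 pp1:3 pp2:2 pp3:1
Op 4: fork(P2) -> P3. 4 ppages; refcounts: pp0:4 pp1:4 pp2:3 pp3:1
Op 5: write(P1, v1, 184). refcount(pp1)=4>1 -> COPY to pp4. 5 ppages; refcounts: pp0:4 pp1:3 pp2:3 pp3:1 pp4:1
Op 6: write(P2, v1, 188). refcount(pp1)=3>1 -> COPY to pp5. 6 ppages; refcounts: pp0:4 pp1:2 pp2:3 pp3:1 pp4:1 pp5:1
Op 7: write(P2, v1, 134). refcount(pp5)=1 -> write in place. 6 ppages; refcounts: pp0:4 pp1:2 pp2:3 pp3:1 pp4:1 pp5:1
Op 8: read(P2, v0) -> 26. No state change.

yes yes yes no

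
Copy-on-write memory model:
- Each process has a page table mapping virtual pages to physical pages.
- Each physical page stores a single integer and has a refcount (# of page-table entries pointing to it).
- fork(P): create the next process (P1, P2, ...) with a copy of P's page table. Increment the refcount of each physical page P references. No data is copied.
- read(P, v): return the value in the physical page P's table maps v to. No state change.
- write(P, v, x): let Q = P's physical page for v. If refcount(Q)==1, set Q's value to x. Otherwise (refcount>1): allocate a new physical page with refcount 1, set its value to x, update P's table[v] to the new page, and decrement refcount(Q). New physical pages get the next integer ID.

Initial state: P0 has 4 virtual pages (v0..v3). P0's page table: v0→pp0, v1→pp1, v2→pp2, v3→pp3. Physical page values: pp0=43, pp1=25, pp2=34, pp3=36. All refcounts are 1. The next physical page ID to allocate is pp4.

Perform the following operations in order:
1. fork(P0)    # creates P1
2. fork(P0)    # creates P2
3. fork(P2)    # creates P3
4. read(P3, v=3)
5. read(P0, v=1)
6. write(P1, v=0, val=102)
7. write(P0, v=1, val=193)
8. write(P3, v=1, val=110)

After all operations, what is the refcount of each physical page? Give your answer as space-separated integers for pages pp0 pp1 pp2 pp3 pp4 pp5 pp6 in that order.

Answer: 3 2 4 4 1 1 1

Derivation:
Op 1: fork(P0) -> P1. 4 ppages; refcounts: pp0:2 pp1:2 pp2:2 pp3:2
Op 2: fork(P0) -> P2. 4 ppages; refcounts: pp0:3 pp1:3 pp2:3 pp3:3
Op 3: fork(P2) -> P3. 4 ppages; refcounts: pp0:4 pp1:4 pp2:4 pp3:4
Op 4: read(P3, v3) -> 36. No state change.
Op 5: read(P0, v1) -> 25. No state change.
Op 6: write(P1, v0, 102). refcount(pp0)=4>1 -> COPY to pp4. 5 ppages; refcounts: pp0:3 pp1:4 pp2:4 pp3:4 pp4:1
Op 7: write(P0, v1, 193). refcount(pp1)=4>1 -> COPY to pp5. 6 ppages; refcounts: pp0:3 pp1:3 pp2:4 pp3:4 pp4:1 pp5:1
Op 8: write(P3, v1, 110). refcount(pp1)=3>1 -> COPY to pp6. 7 ppages; refcounts: pp0:3 pp1:2 pp2:4 pp3:4 pp4:1 pp5:1 pp6:1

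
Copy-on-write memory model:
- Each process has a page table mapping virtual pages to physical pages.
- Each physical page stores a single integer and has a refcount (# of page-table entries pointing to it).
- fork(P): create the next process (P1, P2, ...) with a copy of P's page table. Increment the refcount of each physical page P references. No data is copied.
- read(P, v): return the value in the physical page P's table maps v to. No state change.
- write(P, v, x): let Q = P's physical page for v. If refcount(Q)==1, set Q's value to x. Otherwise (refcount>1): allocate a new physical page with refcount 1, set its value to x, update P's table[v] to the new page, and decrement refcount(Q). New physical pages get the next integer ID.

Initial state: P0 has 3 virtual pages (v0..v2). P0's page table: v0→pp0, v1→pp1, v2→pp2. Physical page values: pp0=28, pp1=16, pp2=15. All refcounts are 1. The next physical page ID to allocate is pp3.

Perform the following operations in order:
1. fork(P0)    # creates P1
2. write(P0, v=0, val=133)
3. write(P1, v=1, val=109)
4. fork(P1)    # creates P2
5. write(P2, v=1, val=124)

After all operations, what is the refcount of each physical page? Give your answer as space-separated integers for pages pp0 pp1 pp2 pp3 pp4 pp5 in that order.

Op 1: fork(P0) -> P1. 3 ppages; refcounts: pp0:2 pp1:2 pp2:2
Op 2: write(P0, v0, 133). refcount(pp0)=2>1 -> COPY to pp3. 4 ppages; refcounts: pp0:1 pp1:2 pp2:2 pp3:1
Op 3: write(P1, v1, 109). refcount(pp1)=2>1 -> COPY to pp4. 5 ppages; refcounts: pp0:1 pp1:1 pp2:2 pp3:1 pp4:1
Op 4: fork(P1) -> P2. 5 ppages; refcounts: pp0:2 pp1:1 pp2:3 pp3:1 pp4:2
Op 5: write(P2, v1, 124). refcount(pp4)=2>1 -> COPY to pp5. 6 ppages; refcounts: pp0:2 pp1:1 pp2:3 pp3:1 pp4:1 pp5:1

Answer: 2 1 3 1 1 1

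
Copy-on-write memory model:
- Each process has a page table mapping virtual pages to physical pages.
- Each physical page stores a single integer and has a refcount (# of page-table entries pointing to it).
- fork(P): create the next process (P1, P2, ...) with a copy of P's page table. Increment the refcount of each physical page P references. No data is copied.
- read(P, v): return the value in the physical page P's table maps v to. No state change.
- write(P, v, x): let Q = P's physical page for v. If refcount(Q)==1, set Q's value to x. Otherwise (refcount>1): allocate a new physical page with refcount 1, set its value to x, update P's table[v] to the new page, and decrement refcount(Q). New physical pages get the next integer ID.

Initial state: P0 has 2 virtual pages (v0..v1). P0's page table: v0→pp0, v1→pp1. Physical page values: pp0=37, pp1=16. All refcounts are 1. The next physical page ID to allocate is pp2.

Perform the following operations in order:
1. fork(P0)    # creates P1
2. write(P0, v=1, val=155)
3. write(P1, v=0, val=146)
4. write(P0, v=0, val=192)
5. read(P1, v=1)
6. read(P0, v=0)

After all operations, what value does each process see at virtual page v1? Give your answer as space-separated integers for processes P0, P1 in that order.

Answer: 155 16

Derivation:
Op 1: fork(P0) -> P1. 2 ppages; refcounts: pp0:2 pp1:2
Op 2: write(P0, v1, 155). refcount(pp1)=2>1 -> COPY to pp2. 3 ppages; refcounts: pp0:2 pp1:1 pp2:1
Op 3: write(P1, v0, 146). refcount(pp0)=2>1 -> COPY to pp3. 4 ppages; refcounts: pp0:1 pp1:1 pp2:1 pp3:1
Op 4: write(P0, v0, 192). refcount(pp0)=1 -> write in place. 4 ppages; refcounts: pp0:1 pp1:1 pp2:1 pp3:1
Op 5: read(P1, v1) -> 16. No state change.
Op 6: read(P0, v0) -> 192. No state change.
P0: v1 -> pp2 = 155
P1: v1 -> pp1 = 16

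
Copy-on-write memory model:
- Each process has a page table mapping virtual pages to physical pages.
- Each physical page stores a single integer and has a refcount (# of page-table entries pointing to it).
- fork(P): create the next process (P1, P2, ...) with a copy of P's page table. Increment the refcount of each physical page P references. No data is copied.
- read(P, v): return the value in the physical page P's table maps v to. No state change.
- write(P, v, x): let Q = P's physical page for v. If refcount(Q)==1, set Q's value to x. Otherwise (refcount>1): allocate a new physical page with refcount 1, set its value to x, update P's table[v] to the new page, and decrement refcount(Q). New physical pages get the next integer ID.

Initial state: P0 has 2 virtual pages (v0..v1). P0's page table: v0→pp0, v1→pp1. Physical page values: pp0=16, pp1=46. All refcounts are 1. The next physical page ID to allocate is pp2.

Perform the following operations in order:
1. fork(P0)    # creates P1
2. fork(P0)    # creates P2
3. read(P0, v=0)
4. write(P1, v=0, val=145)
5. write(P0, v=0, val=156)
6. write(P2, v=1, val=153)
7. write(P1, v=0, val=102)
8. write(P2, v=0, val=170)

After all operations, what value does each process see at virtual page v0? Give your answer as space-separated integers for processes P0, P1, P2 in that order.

Op 1: fork(P0) -> P1. 2 ppages; refcounts: pp0:2 pp1:2
Op 2: fork(P0) -> P2. 2 ppages; refcounts: pp0:3 pp1:3
Op 3: read(P0, v0) -> 16. No state change.
Op 4: write(P1, v0, 145). refcount(pp0)=3>1 -> COPY to pp2. 3 ppages; refcounts: pp0:2 pp1:3 pp2:1
Op 5: write(P0, v0, 156). refcount(pp0)=2>1 -> COPY to pp3. 4 ppages; refcounts: pp0:1 pp1:3 pp2:1 pp3:1
Op 6: write(P2, v1, 153). refcount(pp1)=3>1 -> COPY to pp4. 5 ppages; refcounts: pp0:1 pp1:2 pp2:1 pp3:1 pp4:1
Op 7: write(P1, v0, 102). refcount(pp2)=1 -> write in place. 5 ppages; refcounts: pp0:1 pp1:2 pp2:1 pp3:1 pp4:1
Op 8: write(P2, v0, 170). refcount(pp0)=1 -> write in place. 5 ppages; refcounts: pp0:1 pp1:2 pp2:1 pp3:1 pp4:1
P0: v0 -> pp3 = 156
P1: v0 -> pp2 = 102
P2: v0 -> pp0 = 170

Answer: 156 102 170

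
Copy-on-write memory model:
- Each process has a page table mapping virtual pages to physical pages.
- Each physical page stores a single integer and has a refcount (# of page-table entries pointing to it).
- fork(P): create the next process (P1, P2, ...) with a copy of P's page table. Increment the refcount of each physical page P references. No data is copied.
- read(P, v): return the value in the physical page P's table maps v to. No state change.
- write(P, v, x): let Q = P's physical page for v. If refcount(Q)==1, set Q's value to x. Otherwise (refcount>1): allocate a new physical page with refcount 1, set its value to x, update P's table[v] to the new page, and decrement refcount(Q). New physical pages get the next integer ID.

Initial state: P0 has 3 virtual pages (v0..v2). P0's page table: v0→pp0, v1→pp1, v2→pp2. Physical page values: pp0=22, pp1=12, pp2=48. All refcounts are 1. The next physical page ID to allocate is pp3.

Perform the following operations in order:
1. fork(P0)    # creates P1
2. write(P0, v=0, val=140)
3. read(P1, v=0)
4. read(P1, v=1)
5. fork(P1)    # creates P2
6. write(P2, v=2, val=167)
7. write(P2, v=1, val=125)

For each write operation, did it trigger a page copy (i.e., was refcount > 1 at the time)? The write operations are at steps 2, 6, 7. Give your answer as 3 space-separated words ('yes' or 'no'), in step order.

Op 1: fork(P0) -> P1. 3 ppages; refcounts: pp0:2 pp1:2 pp2:2
Op 2: write(P0, v0, 140). refcount(pp0)=2>1 -> COPY to pp3. 4 ppages; refcounts: pp0:1 pp1:2 pp2:2 pp3:1
Op 3: read(P1, v0) -> 22. No state change.
Op 4: read(P1, v1) -> 12. No state change.
Op 5: fork(P1) -> P2. 4 ppages; refcounts: pp0:2 pp1:3 pp2:3 pp3:1
Op 6: write(P2, v2, 167). refcount(pp2)=3>1 -> COPY to pp4. 5 ppages; refcounts: pp0:2 pp1:3 pp2:2 pp3:1 pp4:1
Op 7: write(P2, v1, 125). refcount(pp1)=3>1 -> COPY to pp5. 6 ppages; refcounts: pp0:2 pp1:2 pp2:2 pp3:1 pp4:1 pp5:1

yes yes yes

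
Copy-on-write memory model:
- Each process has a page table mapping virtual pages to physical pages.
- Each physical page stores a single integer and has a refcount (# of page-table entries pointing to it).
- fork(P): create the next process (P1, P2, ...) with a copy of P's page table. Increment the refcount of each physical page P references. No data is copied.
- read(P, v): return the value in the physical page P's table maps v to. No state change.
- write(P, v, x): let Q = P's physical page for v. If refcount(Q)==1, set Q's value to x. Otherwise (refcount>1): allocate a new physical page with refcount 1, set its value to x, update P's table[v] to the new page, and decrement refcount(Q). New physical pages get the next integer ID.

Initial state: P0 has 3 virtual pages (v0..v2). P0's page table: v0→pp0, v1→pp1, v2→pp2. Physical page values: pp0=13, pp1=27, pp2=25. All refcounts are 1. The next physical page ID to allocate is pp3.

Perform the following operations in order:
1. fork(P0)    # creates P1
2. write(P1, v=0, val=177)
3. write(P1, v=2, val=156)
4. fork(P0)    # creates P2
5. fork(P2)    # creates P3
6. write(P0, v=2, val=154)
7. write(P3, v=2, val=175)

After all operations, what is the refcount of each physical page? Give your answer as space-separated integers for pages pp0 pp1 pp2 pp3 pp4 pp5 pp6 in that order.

Answer: 3 4 1 1 1 1 1

Derivation:
Op 1: fork(P0) -> P1. 3 ppages; refcounts: pp0:2 pp1:2 pp2:2
Op 2: write(P1, v0, 177). refcount(pp0)=2>1 -> COPY to pp3. 4 ppages; refcounts: pp0:1 pp1:2 pp2:2 pp3:1
Op 3: write(P1, v2, 156). refcount(pp2)=2>1 -> COPY to pp4. 5 ppages; refcounts: pp0:1 pp1:2 pp2:1 pp3:1 pp4:1
Op 4: fork(P0) -> P2. 5 ppages; refcounts: pp0:2 pp1:3 pp2:2 pp3:1 pp4:1
Op 5: fork(P2) -> P3. 5 ppages; refcounts: pp0:3 pp1:4 pp2:3 pp3:1 pp4:1
Op 6: write(P0, v2, 154). refcount(pp2)=3>1 -> COPY to pp5. 6 ppages; refcounts: pp0:3 pp1:4 pp2:2 pp3:1 pp4:1 pp5:1
Op 7: write(P3, v2, 175). refcount(pp2)=2>1 -> COPY to pp6. 7 ppages; refcounts: pp0:3 pp1:4 pp2:1 pp3:1 pp4:1 pp5:1 pp6:1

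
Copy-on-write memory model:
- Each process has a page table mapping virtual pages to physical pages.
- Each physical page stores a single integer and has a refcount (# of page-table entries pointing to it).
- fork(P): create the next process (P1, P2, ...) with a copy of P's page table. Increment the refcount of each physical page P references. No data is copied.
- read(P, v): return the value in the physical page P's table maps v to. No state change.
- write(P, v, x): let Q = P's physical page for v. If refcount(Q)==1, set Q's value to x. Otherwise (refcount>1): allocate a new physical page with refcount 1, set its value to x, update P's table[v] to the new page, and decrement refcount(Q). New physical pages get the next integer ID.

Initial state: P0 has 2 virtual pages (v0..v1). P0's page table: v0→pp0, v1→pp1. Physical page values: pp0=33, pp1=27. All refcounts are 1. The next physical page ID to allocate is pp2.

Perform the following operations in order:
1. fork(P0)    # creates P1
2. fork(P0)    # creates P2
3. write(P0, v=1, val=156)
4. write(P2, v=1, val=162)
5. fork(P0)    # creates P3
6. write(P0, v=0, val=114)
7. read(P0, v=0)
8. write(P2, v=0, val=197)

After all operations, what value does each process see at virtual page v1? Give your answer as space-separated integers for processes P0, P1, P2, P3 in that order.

Op 1: fork(P0) -> P1. 2 ppages; refcounts: pp0:2 pp1:2
Op 2: fork(P0) -> P2. 2 ppages; refcounts: pp0:3 pp1:3
Op 3: write(P0, v1, 156). refcount(pp1)=3>1 -> COPY to pp2. 3 ppages; refcounts: pp0:3 pp1:2 pp2:1
Op 4: write(P2, v1, 162). refcount(pp1)=2>1 -> COPY to pp3. 4 ppages; refcounts: pp0:3 pp1:1 pp2:1 pp3:1
Op 5: fork(P0) -> P3. 4 ppages; refcounts: pp0:4 pp1:1 pp2:2 pp3:1
Op 6: write(P0, v0, 114). refcount(pp0)=4>1 -> COPY to pp4. 5 ppages; refcounts: pp0:3 pp1:1 pp2:2 pp3:1 pp4:1
Op 7: read(P0, v0) -> 114. No state change.
Op 8: write(P2, v0, 197). refcount(pp0)=3>1 -> COPY to pp5. 6 ppages; refcounts: pp0:2 pp1:1 pp2:2 pp3:1 pp4:1 pp5:1
P0: v1 -> pp2 = 156
P1: v1 -> pp1 = 27
P2: v1 -> pp3 = 162
P3: v1 -> pp2 = 156

Answer: 156 27 162 156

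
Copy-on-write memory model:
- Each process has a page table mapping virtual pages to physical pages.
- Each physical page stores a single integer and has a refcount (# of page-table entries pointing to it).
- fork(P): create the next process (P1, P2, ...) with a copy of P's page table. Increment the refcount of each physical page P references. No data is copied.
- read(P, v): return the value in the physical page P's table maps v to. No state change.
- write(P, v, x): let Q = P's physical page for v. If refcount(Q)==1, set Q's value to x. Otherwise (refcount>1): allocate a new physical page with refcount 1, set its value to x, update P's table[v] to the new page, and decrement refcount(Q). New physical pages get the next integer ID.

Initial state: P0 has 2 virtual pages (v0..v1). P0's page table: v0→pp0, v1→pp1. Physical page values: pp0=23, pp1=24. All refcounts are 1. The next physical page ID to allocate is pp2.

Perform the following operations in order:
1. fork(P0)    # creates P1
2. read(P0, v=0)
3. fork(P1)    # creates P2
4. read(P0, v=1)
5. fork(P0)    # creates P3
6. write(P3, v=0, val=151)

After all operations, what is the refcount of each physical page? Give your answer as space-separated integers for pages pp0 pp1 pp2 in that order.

Op 1: fork(P0) -> P1. 2 ppages; refcounts: pp0:2 pp1:2
Op 2: read(P0, v0) -> 23. No state change.
Op 3: fork(P1) -> P2. 2 ppages; refcounts: pp0:3 pp1:3
Op 4: read(P0, v1) -> 24. No state change.
Op 5: fork(P0) -> P3. 2 ppages; refcounts: pp0:4 pp1:4
Op 6: write(P3, v0, 151). refcount(pp0)=4>1 -> COPY to pp2. 3 ppages; refcounts: pp0:3 pp1:4 pp2:1

Answer: 3 4 1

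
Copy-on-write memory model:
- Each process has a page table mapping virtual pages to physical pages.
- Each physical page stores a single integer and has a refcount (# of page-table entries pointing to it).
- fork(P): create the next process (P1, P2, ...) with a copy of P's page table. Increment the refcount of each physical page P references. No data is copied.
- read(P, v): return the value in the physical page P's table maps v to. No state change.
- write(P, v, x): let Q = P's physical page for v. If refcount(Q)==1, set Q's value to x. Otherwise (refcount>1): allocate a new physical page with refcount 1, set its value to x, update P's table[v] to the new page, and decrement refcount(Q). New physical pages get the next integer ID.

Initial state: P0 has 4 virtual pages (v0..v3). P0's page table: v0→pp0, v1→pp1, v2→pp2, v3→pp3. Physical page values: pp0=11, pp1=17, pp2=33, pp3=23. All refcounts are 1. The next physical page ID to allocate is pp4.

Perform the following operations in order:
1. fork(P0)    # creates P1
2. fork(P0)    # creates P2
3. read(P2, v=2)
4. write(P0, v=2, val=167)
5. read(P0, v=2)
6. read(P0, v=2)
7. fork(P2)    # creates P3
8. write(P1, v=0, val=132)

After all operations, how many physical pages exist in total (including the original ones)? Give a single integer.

Answer: 6

Derivation:
Op 1: fork(P0) -> P1. 4 ppages; refcounts: pp0:2 pp1:2 pp2:2 pp3:2
Op 2: fork(P0) -> P2. 4 ppages; refcounts: pp0:3 pp1:3 pp2:3 pp3:3
Op 3: read(P2, v2) -> 33. No state change.
Op 4: write(P0, v2, 167). refcount(pp2)=3>1 -> COPY to pp4. 5 ppages; refcounts: pp0:3 pp1:3 pp2:2 pp3:3 pp4:1
Op 5: read(P0, v2) -> 167. No state change.
Op 6: read(P0, v2) -> 167. No state change.
Op 7: fork(P2) -> P3. 5 ppages; refcounts: pp0:4 pp1:4 pp2:3 pp3:4 pp4:1
Op 8: write(P1, v0, 132). refcount(pp0)=4>1 -> COPY to pp5. 6 ppages; refcounts: pp0:3 pp1:4 pp2:3 pp3:4 pp4:1 pp5:1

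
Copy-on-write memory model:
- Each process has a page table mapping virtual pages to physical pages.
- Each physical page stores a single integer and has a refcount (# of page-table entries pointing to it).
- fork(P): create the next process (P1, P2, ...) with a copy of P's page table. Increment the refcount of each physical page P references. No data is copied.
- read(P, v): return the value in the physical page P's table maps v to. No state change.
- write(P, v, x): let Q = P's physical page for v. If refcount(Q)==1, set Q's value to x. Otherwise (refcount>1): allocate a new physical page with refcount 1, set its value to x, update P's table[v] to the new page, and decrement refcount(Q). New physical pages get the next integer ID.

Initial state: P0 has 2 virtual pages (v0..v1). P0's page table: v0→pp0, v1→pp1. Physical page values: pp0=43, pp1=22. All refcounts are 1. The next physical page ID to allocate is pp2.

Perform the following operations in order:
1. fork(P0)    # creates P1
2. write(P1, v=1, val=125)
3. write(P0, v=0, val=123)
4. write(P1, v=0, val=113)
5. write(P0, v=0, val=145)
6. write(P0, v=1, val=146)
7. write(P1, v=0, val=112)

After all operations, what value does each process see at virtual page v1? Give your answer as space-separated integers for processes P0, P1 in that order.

Answer: 146 125

Derivation:
Op 1: fork(P0) -> P1. 2 ppages; refcounts: pp0:2 pp1:2
Op 2: write(P1, v1, 125). refcount(pp1)=2>1 -> COPY to pp2. 3 ppages; refcounts: pp0:2 pp1:1 pp2:1
Op 3: write(P0, v0, 123). refcount(pp0)=2>1 -> COPY to pp3. 4 ppages; refcounts: pp0:1 pp1:1 pp2:1 pp3:1
Op 4: write(P1, v0, 113). refcount(pp0)=1 -> write in place. 4 ppages; refcounts: pp0:1 pp1:1 pp2:1 pp3:1
Op 5: write(P0, v0, 145). refcount(pp3)=1 -> write in place. 4 ppages; refcounts: pp0:1 pp1:1 pp2:1 pp3:1
Op 6: write(P0, v1, 146). refcount(pp1)=1 -> write in place. 4 ppages; refcounts: pp0:1 pp1:1 pp2:1 pp3:1
Op 7: write(P1, v0, 112). refcount(pp0)=1 -> write in place. 4 ppages; refcounts: pp0:1 pp1:1 pp2:1 pp3:1
P0: v1 -> pp1 = 146
P1: v1 -> pp2 = 125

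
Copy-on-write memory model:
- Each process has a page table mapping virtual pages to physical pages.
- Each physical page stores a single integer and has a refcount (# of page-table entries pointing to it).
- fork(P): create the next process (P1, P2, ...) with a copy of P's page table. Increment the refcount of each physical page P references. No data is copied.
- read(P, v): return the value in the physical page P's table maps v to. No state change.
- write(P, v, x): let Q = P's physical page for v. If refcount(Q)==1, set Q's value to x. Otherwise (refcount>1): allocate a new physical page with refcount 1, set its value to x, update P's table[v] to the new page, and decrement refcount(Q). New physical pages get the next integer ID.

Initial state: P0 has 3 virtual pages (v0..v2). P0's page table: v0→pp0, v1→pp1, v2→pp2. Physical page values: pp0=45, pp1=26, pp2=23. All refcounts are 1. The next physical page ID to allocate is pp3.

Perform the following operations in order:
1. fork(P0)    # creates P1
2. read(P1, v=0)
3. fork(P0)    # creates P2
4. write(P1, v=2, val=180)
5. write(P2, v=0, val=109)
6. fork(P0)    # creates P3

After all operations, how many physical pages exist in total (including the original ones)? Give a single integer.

Answer: 5

Derivation:
Op 1: fork(P0) -> P1. 3 ppages; refcounts: pp0:2 pp1:2 pp2:2
Op 2: read(P1, v0) -> 45. No state change.
Op 3: fork(P0) -> P2. 3 ppages; refcounts: pp0:3 pp1:3 pp2:3
Op 4: write(P1, v2, 180). refcount(pp2)=3>1 -> COPY to pp3. 4 ppages; refcounts: pp0:3 pp1:3 pp2:2 pp3:1
Op 5: write(P2, v0, 109). refcount(pp0)=3>1 -> COPY to pp4. 5 ppages; refcounts: pp0:2 pp1:3 pp2:2 pp3:1 pp4:1
Op 6: fork(P0) -> P3. 5 ppages; refcounts: pp0:3 pp1:4 pp2:3 pp3:1 pp4:1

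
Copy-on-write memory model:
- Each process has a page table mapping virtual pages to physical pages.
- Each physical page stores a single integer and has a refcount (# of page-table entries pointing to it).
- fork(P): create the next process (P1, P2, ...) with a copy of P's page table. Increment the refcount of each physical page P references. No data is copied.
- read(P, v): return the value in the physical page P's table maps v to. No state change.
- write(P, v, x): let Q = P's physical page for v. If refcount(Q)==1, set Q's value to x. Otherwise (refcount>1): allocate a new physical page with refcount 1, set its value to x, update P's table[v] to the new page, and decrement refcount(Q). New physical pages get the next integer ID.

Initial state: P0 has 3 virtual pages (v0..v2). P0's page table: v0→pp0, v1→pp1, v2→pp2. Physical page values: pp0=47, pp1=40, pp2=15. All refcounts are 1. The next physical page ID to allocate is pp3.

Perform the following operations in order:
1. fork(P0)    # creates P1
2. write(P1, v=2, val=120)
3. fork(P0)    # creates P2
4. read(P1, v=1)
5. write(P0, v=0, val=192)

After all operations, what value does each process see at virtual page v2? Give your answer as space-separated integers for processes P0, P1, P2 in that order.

Op 1: fork(P0) -> P1. 3 ppages; refcounts: pp0:2 pp1:2 pp2:2
Op 2: write(P1, v2, 120). refcount(pp2)=2>1 -> COPY to pp3. 4 ppages; refcounts: pp0:2 pp1:2 pp2:1 pp3:1
Op 3: fork(P0) -> P2. 4 ppages; refcounts: pp0:3 pp1:3 pp2:2 pp3:1
Op 4: read(P1, v1) -> 40. No state change.
Op 5: write(P0, v0, 192). refcount(pp0)=3>1 -> COPY to pp4. 5 ppages; refcounts: pp0:2 pp1:3 pp2:2 pp3:1 pp4:1
P0: v2 -> pp2 = 15
P1: v2 -> pp3 = 120
P2: v2 -> pp2 = 15

Answer: 15 120 15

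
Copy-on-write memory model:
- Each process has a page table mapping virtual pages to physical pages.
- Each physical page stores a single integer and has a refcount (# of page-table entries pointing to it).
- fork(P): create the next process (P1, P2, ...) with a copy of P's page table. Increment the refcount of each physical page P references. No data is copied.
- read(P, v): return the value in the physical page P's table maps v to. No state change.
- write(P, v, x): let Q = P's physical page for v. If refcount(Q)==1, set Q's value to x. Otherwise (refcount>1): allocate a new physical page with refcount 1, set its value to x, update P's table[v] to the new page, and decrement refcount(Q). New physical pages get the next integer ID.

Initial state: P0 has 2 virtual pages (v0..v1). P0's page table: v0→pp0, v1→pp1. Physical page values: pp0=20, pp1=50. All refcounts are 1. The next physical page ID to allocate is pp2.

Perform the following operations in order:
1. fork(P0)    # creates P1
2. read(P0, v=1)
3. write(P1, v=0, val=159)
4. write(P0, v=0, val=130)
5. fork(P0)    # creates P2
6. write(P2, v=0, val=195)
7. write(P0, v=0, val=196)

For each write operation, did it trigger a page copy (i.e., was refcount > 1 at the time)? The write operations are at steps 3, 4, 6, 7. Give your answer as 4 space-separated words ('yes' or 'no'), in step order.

Op 1: fork(P0) -> P1. 2 ppages; refcounts: pp0:2 pp1:2
Op 2: read(P0, v1) -> 50. No state change.
Op 3: write(P1, v0, 159). refcount(pp0)=2>1 -> COPY to pp2. 3 ppages; refcounts: pp0:1 pp1:2 pp2:1
Op 4: write(P0, v0, 130). refcount(pp0)=1 -> write in place. 3 ppages; refcounts: pp0:1 pp1:2 pp2:1
Op 5: fork(P0) -> P2. 3 ppages; refcounts: pp0:2 pp1:3 pp2:1
Op 6: write(P2, v0, 195). refcount(pp0)=2>1 -> COPY to pp3. 4 ppages; refcounts: pp0:1 pp1:3 pp2:1 pp3:1
Op 7: write(P0, v0, 196). refcount(pp0)=1 -> write in place. 4 ppages; refcounts: pp0:1 pp1:3 pp2:1 pp3:1

yes no yes no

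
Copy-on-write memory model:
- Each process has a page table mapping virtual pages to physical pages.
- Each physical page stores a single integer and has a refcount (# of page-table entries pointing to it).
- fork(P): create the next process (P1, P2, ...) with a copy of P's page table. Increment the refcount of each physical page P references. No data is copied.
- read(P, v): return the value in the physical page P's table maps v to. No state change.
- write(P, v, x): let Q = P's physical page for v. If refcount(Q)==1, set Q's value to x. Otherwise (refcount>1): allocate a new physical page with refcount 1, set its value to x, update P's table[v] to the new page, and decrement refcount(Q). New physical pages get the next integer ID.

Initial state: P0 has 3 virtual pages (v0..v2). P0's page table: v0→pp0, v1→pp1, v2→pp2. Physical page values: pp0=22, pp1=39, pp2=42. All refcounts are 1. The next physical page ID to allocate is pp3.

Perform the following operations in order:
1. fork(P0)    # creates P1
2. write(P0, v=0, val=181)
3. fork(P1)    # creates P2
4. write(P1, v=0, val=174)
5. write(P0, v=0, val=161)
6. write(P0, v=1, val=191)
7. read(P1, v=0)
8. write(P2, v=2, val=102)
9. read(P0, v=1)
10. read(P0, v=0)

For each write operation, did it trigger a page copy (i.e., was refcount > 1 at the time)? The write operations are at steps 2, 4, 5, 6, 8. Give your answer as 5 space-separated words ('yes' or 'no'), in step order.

Op 1: fork(P0) -> P1. 3 ppages; refcounts: pp0:2 pp1:2 pp2:2
Op 2: write(P0, v0, 181). refcount(pp0)=2>1 -> COPY to pp3. 4 ppages; refcounts: pp0:1 pp1:2 pp2:2 pp3:1
Op 3: fork(P1) -> P2. 4 ppages; refcounts: pp0:2 pp1:3 pp2:3 pp3:1
Op 4: write(P1, v0, 174). refcount(pp0)=2>1 -> COPY to pp4. 5 ppages; refcounts: pp0:1 pp1:3 pp2:3 pp3:1 pp4:1
Op 5: write(P0, v0, 161). refcount(pp3)=1 -> write in place. 5 ppages; refcounts: pp0:1 pp1:3 pp2:3 pp3:1 pp4:1
Op 6: write(P0, v1, 191). refcount(pp1)=3>1 -> COPY to pp5. 6 ppages; refcounts: pp0:1 pp1:2 pp2:3 pp3:1 pp4:1 pp5:1
Op 7: read(P1, v0) -> 174. No state change.
Op 8: write(P2, v2, 102). refcount(pp2)=3>1 -> COPY to pp6. 7 ppages; refcounts: pp0:1 pp1:2 pp2:2 pp3:1 pp4:1 pp5:1 pp6:1
Op 9: read(P0, v1) -> 191. No state change.
Op 10: read(P0, v0) -> 161. No state change.

yes yes no yes yes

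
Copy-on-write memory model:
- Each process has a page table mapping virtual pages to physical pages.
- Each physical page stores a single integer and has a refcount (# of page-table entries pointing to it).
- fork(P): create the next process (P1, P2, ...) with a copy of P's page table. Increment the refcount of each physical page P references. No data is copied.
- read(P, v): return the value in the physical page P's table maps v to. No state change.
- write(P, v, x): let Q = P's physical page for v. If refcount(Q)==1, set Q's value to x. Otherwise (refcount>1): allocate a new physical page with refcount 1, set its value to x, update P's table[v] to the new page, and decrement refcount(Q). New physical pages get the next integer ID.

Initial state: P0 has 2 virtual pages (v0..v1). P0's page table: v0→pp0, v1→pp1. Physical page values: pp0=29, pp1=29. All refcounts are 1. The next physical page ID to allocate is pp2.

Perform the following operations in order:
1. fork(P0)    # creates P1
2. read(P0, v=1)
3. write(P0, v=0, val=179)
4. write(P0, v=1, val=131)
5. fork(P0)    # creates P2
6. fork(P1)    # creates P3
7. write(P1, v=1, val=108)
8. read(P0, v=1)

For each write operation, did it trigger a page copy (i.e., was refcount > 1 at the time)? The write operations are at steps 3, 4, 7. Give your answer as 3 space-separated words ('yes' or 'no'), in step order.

Op 1: fork(P0) -> P1. 2 ppages; refcounts: pp0:2 pp1:2
Op 2: read(P0, v1) -> 29. No state change.
Op 3: write(P0, v0, 179). refcount(pp0)=2>1 -> COPY to pp2. 3 ppages; refcounts: pp0:1 pp1:2 pp2:1
Op 4: write(P0, v1, 131). refcount(pp1)=2>1 -> COPY to pp3. 4 ppages; refcounts: pp0:1 pp1:1 pp2:1 pp3:1
Op 5: fork(P0) -> P2. 4 ppages; refcounts: pp0:1 pp1:1 pp2:2 pp3:2
Op 6: fork(P1) -> P3. 4 ppages; refcounts: pp0:2 pp1:2 pp2:2 pp3:2
Op 7: write(P1, v1, 108). refcount(pp1)=2>1 -> COPY to pp4. 5 ppages; refcounts: pp0:2 pp1:1 pp2:2 pp3:2 pp4:1
Op 8: read(P0, v1) -> 131. No state change.

yes yes yes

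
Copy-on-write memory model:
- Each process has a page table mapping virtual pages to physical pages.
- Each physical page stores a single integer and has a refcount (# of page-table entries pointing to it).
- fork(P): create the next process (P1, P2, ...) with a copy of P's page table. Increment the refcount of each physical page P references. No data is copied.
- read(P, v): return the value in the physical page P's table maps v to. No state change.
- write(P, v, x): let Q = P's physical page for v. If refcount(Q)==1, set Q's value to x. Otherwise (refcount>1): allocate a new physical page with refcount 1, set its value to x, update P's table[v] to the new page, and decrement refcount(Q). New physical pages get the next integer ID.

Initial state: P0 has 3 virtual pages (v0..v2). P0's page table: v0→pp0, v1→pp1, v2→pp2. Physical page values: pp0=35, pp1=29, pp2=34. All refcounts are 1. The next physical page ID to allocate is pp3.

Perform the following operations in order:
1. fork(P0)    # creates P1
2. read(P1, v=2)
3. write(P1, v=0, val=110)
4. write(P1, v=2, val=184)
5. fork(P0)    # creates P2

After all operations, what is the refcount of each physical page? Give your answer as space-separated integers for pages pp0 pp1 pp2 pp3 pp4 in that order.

Answer: 2 3 2 1 1

Derivation:
Op 1: fork(P0) -> P1. 3 ppages; refcounts: pp0:2 pp1:2 pp2:2
Op 2: read(P1, v2) -> 34. No state change.
Op 3: write(P1, v0, 110). refcount(pp0)=2>1 -> COPY to pp3. 4 ppages; refcounts: pp0:1 pp1:2 pp2:2 pp3:1
Op 4: write(P1, v2, 184). refcount(pp2)=2>1 -> COPY to pp4. 5 ppages; refcounts: pp0:1 pp1:2 pp2:1 pp3:1 pp4:1
Op 5: fork(P0) -> P2. 5 ppages; refcounts: pp0:2 pp1:3 pp2:2 pp3:1 pp4:1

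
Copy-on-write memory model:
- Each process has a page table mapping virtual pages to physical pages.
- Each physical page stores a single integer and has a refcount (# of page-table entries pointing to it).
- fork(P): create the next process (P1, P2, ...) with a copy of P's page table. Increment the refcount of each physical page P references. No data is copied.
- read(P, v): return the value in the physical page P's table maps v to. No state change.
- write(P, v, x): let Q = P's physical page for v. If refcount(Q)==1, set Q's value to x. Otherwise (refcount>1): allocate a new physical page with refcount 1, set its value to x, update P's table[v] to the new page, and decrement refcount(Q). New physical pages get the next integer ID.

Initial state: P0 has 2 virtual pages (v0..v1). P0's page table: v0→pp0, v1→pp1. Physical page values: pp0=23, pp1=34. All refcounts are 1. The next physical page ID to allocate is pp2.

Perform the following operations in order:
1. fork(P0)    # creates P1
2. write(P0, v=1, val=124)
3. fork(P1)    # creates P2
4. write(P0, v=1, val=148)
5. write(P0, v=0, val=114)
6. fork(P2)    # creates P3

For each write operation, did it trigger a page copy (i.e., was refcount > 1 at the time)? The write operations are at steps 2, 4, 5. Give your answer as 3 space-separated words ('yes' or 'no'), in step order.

Op 1: fork(P0) -> P1. 2 ppages; refcounts: pp0:2 pp1:2
Op 2: write(P0, v1, 124). refcount(pp1)=2>1 -> COPY to pp2. 3 ppages; refcounts: pp0:2 pp1:1 pp2:1
Op 3: fork(P1) -> P2. 3 ppages; refcounts: pp0:3 pp1:2 pp2:1
Op 4: write(P0, v1, 148). refcount(pp2)=1 -> write in place. 3 ppages; refcounts: pp0:3 pp1:2 pp2:1
Op 5: write(P0, v0, 114). refcount(pp0)=3>1 -> COPY to pp3. 4 ppages; refcounts: pp0:2 pp1:2 pp2:1 pp3:1
Op 6: fork(P2) -> P3. 4 ppages; refcounts: pp0:3 pp1:3 pp2:1 pp3:1

yes no yes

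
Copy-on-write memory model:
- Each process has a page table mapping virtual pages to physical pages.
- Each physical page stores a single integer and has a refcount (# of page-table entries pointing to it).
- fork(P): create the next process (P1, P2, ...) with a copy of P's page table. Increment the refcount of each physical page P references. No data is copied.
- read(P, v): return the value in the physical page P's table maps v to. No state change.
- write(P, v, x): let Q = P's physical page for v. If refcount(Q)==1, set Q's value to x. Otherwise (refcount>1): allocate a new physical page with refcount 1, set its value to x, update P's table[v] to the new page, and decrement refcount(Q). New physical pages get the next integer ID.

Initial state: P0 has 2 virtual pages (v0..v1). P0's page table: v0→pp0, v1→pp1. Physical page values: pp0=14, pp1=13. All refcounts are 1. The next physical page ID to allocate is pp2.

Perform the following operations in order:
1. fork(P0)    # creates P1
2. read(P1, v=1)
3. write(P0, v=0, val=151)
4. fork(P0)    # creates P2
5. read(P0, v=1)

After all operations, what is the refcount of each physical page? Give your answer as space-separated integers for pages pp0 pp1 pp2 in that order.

Op 1: fork(P0) -> P1. 2 ppages; refcounts: pp0:2 pp1:2
Op 2: read(P1, v1) -> 13. No state change.
Op 3: write(P0, v0, 151). refcount(pp0)=2>1 -> COPY to pp2. 3 ppages; refcounts: pp0:1 pp1:2 pp2:1
Op 4: fork(P0) -> P2. 3 ppages; refcounts: pp0:1 pp1:3 pp2:2
Op 5: read(P0, v1) -> 13. No state change.

Answer: 1 3 2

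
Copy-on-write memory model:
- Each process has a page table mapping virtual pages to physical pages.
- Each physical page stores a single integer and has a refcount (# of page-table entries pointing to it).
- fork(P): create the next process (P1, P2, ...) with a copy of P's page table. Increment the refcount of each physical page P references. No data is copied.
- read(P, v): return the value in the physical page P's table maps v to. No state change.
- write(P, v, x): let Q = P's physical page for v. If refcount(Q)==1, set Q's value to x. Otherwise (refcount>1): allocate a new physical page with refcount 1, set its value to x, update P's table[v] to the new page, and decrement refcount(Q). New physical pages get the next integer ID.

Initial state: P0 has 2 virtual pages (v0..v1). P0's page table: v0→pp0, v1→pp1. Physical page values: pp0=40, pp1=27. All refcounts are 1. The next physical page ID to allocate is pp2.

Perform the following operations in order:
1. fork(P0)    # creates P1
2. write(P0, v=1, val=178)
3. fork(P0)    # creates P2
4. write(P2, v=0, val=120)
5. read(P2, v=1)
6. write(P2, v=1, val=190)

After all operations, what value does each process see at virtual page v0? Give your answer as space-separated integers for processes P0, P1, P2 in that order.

Answer: 40 40 120

Derivation:
Op 1: fork(P0) -> P1. 2 ppages; refcounts: pp0:2 pp1:2
Op 2: write(P0, v1, 178). refcount(pp1)=2>1 -> COPY to pp2. 3 ppages; refcounts: pp0:2 pp1:1 pp2:1
Op 3: fork(P0) -> P2. 3 ppages; refcounts: pp0:3 pp1:1 pp2:2
Op 4: write(P2, v0, 120). refcount(pp0)=3>1 -> COPY to pp3. 4 ppages; refcounts: pp0:2 pp1:1 pp2:2 pp3:1
Op 5: read(P2, v1) -> 178. No state change.
Op 6: write(P2, v1, 190). refcount(pp2)=2>1 -> COPY to pp4. 5 ppages; refcounts: pp0:2 pp1:1 pp2:1 pp3:1 pp4:1
P0: v0 -> pp0 = 40
P1: v0 -> pp0 = 40
P2: v0 -> pp3 = 120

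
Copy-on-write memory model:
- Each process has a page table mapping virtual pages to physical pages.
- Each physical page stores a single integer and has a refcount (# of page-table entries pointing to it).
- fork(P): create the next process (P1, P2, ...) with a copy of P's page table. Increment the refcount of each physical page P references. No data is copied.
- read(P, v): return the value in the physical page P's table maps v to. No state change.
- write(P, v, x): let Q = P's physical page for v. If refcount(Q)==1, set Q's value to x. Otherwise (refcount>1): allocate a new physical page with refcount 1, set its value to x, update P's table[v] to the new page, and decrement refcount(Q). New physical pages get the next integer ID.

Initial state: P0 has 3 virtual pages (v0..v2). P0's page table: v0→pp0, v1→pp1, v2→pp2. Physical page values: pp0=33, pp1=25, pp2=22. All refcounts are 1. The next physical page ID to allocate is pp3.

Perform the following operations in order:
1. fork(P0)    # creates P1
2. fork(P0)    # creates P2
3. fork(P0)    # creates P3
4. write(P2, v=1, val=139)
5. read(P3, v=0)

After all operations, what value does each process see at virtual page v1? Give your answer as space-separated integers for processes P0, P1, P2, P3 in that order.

Answer: 25 25 139 25

Derivation:
Op 1: fork(P0) -> P1. 3 ppages; refcounts: pp0:2 pp1:2 pp2:2
Op 2: fork(P0) -> P2. 3 ppages; refcounts: pp0:3 pp1:3 pp2:3
Op 3: fork(P0) -> P3. 3 ppages; refcounts: pp0:4 pp1:4 pp2:4
Op 4: write(P2, v1, 139). refcount(pp1)=4>1 -> COPY to pp3. 4 ppages; refcounts: pp0:4 pp1:3 pp2:4 pp3:1
Op 5: read(P3, v0) -> 33. No state change.
P0: v1 -> pp1 = 25
P1: v1 -> pp1 = 25
P2: v1 -> pp3 = 139
P3: v1 -> pp1 = 25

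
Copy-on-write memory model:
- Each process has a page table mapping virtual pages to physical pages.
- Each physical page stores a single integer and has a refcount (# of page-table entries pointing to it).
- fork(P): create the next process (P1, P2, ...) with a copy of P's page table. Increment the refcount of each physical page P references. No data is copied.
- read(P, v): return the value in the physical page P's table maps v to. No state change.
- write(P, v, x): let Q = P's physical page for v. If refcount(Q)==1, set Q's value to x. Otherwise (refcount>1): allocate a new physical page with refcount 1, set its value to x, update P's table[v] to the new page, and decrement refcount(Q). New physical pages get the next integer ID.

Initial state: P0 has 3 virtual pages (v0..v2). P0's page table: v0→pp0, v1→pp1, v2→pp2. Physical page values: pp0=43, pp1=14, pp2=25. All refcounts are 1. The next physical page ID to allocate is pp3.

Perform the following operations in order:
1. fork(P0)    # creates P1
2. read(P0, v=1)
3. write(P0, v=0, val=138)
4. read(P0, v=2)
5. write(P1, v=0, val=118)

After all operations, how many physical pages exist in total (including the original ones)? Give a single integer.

Answer: 4

Derivation:
Op 1: fork(P0) -> P1. 3 ppages; refcounts: pp0:2 pp1:2 pp2:2
Op 2: read(P0, v1) -> 14. No state change.
Op 3: write(P0, v0, 138). refcount(pp0)=2>1 -> COPY to pp3. 4 ppages; refcounts: pp0:1 pp1:2 pp2:2 pp3:1
Op 4: read(P0, v2) -> 25. No state change.
Op 5: write(P1, v0, 118). refcount(pp0)=1 -> write in place. 4 ppages; refcounts: pp0:1 pp1:2 pp2:2 pp3:1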